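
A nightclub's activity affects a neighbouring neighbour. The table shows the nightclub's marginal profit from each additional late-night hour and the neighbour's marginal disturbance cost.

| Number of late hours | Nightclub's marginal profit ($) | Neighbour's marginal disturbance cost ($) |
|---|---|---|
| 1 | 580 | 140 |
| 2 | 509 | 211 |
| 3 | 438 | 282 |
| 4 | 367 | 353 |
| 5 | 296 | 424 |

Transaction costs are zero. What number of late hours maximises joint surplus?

4

Bargaining reaches the level where marginal profit last exceeds marginal disturbance cost.
That holds through level 4 (367 ≥ 353) but not at 5 (296 < 424).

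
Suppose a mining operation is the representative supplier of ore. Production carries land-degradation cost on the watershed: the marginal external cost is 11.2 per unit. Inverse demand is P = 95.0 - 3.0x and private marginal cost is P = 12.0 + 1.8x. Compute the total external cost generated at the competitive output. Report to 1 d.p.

Market equilibrium (private): 12.0 + 1.8x = 95.0 - 3.0x → x_m = 17.2917.
Total external cost = MEC × x_m = 11.2 × 17.2917 = 193.6670.

193.7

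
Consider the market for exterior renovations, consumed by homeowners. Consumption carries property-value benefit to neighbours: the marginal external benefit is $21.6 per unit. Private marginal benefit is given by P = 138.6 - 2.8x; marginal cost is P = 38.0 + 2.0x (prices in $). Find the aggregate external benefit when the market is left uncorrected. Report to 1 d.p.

Market equilibrium (private): 38.0 + 2.0x = 138.6 - 2.8x → x_m = 20.9583.
Total external benefit = MEB × x_m = 21.6 × 20.9583 = 452.6993.

$452.7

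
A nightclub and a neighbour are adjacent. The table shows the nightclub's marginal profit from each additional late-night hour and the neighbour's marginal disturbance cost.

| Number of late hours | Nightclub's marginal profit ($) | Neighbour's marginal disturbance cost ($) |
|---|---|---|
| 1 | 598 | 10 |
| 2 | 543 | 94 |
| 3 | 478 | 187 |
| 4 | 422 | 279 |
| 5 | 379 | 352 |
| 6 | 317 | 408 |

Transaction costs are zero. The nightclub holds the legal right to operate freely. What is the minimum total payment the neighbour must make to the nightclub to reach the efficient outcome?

Left alone the nightclub would choose level 6 (marginal profit stays positive).
Efficient level: k* = 5 (marginal profit ≥ marginal disturbance cost through 5).
The neighbour must at least cover the nightclub's forgone profit from cutting 6→5: 317 = 317.

$317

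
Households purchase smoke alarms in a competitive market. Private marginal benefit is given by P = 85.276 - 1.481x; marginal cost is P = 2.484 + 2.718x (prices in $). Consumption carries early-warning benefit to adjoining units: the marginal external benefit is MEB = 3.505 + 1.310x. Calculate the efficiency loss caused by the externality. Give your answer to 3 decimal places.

Market equilibrium (private): 2.484 + 2.718x = 85.276 - 1.481x → x_m = 19.7171.
Social marginal benefit = demand + MEB = 88.781 - 0.171x.
Set SMB = MC: 88.781 - 0.171x = 2.484 + 2.718x → x* = 29.8709.
Height of the DWL triangle at x_m is SMB(x_m) − MC(x_m) = MEB(x_m) = 29.3344.
DWL = ½ × 10.1538 × 29.3344 = 148.9278.

DWL = $148.928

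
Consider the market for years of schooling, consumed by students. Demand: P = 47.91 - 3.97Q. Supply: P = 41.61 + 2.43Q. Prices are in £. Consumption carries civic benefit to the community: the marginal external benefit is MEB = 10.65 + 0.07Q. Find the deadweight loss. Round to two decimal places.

DWL = £9.08

Market equilibrium (private): 41.61 + 2.43Q = 47.91 - 3.97Q → Q_m = 0.9844.
Social marginal benefit = demand + MEB = 58.56 - 3.90Q.
Set SMB = MC: 58.56 - 3.90Q = 41.61 + 2.43Q → Q* = 2.6777.
The welfare-loss triangle has base |Q_m − Q*| and height MEB(Q_m) (the vertical gap between SMB and MC is zero at Q* and MEB at Q_m).
DWL = ½ × 1.6933 × 10.7189 = 9.0752.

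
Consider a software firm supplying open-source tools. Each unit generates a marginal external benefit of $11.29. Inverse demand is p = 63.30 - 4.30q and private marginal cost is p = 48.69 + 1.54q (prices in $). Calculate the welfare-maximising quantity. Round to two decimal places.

q* = 4.43

Social marginal cost = private MC − MEB = 37.40 + 1.54q.
Set SMC = demand: 37.40 + 1.54q = 63.30 - 4.30q → q* = 4.4349.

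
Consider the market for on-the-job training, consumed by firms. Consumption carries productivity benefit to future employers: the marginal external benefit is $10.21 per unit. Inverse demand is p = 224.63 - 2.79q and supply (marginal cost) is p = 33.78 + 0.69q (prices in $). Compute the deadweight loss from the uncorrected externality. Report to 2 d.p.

DWL = $14.98

Market equilibrium (private): 33.78 + 0.69q = 224.63 - 2.79q → q_m = 54.8420.
Social marginal benefit = demand + MEB = 234.84 - 2.79q.
Set SMB = MC: 234.84 - 2.79q = 33.78 + 0.69q → q* = 57.7759.
The loss is the area between SMB and MC from q* to q_m; with linear curves that's a triangle of height MEB(q_m).
DWL = ½ × 2.9339 × 10.2100 = 14.9776.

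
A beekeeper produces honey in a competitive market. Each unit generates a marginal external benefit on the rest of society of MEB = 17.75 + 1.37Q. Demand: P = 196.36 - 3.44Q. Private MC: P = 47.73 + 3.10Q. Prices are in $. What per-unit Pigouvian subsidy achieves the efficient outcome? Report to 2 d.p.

Social marginal cost = private MC − MEB = 29.98 + 1.73Q.
Set SMC = demand: 29.98 + 1.73Q = 196.36 - 3.44Q → Q* = 32.1818.
The Pigouvian subsidy equals MEB at Q*: 17.75 + 1.37×32.1818 = 61.8391.

subsidy = $61.84 per unit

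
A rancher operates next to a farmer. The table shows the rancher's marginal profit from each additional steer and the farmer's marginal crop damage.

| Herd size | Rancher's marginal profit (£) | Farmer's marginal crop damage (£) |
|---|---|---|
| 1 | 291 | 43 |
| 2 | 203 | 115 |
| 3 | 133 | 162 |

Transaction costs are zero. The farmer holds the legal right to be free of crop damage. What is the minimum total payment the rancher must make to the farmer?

£158

Efficient level: marginal profit ≥ marginal crop damage through level 2, so k* = 2.
With the farmer holding the right, the rancher must at least compensate total damage at k*: 43 + 115 = 158.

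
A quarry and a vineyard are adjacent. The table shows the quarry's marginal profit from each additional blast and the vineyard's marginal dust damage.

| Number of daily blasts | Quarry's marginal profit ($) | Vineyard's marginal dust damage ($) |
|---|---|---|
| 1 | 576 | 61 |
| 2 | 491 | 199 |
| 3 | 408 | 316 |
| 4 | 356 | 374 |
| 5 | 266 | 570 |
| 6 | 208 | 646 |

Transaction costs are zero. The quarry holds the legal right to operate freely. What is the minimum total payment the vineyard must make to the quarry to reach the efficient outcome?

$830

Left alone the quarry would choose level 6 (marginal profit stays positive).
Efficient level: k* = 3 (marginal profit ≥ marginal dust damage through 3).
The vineyard must at least cover the quarry's forgone profit from cutting 6→3: 356 + 266 + 208 = 830.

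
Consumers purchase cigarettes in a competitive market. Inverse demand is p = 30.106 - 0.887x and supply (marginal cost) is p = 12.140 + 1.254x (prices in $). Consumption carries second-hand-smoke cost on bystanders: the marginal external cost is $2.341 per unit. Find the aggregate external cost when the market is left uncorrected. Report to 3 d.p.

$19.644

Market equilibrium (private): 12.140 + 1.254x = 30.106 - 0.887x → x_m = 8.3914.
Total external cost = MEC × x_m = 2.341 × 8.3914 = 19.6443.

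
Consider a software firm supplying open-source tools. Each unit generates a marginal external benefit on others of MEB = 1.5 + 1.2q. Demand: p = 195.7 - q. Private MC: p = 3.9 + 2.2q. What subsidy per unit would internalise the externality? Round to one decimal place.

subsidy = 117.5 per unit

Social marginal cost = private MC − MEB = 2.4 + q.
Set SMC = demand: 2.4 + q = 195.7 - q → q* = 96.6500.
The Pigouvian subsidy equals MEB at q*: 1.5 + 1.2×96.6500 = 117.4800.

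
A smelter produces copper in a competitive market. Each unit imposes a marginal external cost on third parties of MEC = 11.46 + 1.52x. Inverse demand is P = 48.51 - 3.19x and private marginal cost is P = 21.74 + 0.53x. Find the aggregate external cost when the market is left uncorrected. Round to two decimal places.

121.83

Market equilibrium (private): 21.74 + 0.53x = 48.51 - 3.19x → x_m = 7.1962.
Total external cost = ∫₀^{x_m} (11.46 + 1.52x) dx = 11.46×7.1962 + ½×1.52×7.1962² = 121.8253.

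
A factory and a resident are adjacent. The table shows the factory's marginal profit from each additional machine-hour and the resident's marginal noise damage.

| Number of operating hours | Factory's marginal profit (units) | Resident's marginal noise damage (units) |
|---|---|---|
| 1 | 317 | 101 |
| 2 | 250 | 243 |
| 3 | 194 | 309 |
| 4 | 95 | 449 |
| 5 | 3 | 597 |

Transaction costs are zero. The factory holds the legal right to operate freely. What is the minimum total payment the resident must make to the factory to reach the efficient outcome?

292

Left alone the factory would choose level 5 (marginal profit stays positive).
Efficient level: k* = 2 (marginal profit ≥ marginal noise damage through 2).
The resident must at least cover the factory's forgone profit from cutting 5→2: 194 + 95 + 3 = 292.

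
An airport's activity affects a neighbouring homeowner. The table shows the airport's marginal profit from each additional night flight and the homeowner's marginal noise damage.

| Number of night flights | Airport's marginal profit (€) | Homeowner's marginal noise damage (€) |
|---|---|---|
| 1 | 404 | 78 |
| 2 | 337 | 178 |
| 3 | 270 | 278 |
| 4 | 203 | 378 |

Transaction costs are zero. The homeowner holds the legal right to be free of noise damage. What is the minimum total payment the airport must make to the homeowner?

Efficient level: marginal profit ≥ marginal noise damage through level 2, so k* = 2.
With the homeowner holding the right, the airport must at least compensate total damage at k*: 78 + 178 = 256.

€256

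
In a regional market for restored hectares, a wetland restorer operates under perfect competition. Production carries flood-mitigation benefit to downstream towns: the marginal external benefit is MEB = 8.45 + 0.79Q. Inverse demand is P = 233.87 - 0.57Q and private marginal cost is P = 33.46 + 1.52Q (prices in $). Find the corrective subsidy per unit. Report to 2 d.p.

Social marginal cost = private MC − MEB = 25.01 + 0.73Q.
Set SMC = demand: 25.01 + 0.73Q = 233.87 - 0.57Q → Q* = 160.6615.
The Pigouvian subsidy equals MEB at Q*: 8.45 + 0.79×160.6615 = 135.3726.

subsidy = $135.37 per unit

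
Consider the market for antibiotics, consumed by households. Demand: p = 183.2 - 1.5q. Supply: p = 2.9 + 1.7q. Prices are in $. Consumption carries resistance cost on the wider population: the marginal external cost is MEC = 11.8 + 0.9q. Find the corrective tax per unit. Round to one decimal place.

Social marginal benefit = demand − MEC = 171.4 - 2.4q.
Set SMB = MC: 171.4 - 2.4q = 2.9 + 1.7q → q* = 41.0976.
The Pigouvian tax equals MEC at q*: 11.8 + 0.9×41.0976 = 48.7878.

tax = $48.8 per unit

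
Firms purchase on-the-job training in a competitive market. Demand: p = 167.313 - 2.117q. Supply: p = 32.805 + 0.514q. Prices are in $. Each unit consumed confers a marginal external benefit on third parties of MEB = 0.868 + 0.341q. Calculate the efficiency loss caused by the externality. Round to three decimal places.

DWL = $73.131

Market equilibrium (private): 32.805 + 0.514q = 167.313 - 2.117q → q_m = 51.1243.
Social marginal benefit = demand + MEB = 168.181 - 1.776q.
Set SMB = MC: 168.181 - 1.776q = 32.805 + 0.514q → q* = 59.1162.
The welfare-loss triangle has base |q_m − q*| and height MEB(q_m) (the vertical gap between SMB and MC is zero at q* and MEB at q_m).
DWL = ½ × 7.9919 × 18.3014 = 73.1315.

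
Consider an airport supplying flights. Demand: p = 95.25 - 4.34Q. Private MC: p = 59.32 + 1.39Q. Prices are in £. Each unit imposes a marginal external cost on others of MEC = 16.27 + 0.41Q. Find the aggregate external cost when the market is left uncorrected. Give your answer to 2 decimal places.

£110.08

Market equilibrium (private): 59.32 + 1.39Q = 95.25 - 4.34Q → Q_m = 6.2705.
Total external cost = ∫₀^{Q_m} (16.27 + 0.41Q) dQ = 16.27×6.2705 + ½×0.41×6.2705² = 110.0815.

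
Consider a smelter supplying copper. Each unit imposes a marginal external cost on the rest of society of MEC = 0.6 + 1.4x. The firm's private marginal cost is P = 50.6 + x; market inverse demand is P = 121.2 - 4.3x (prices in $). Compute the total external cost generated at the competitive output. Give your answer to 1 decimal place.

Market equilibrium (private): 50.6 + x = 121.2 - 4.3x → x_m = 13.3208.
Total external cost = ∫₀^{x_m} (0.6 + 1.4x) dx = 0.6×13.3208 + ½×1.4×13.3208² = 132.2031.

$132.2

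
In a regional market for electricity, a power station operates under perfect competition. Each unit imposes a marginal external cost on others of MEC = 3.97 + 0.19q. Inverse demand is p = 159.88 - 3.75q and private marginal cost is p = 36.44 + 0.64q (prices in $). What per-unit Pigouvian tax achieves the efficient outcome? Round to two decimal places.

Social marginal cost = private MC + MEC = 40.41 + 0.83q.
Set SMC = demand: 40.41 + 0.83q = 159.88 - 3.75q → q* = 26.0852.
The Pigouvian tax equals MEC at q*: 3.97 + 0.19×26.0852 = 8.9262.

tax = $8.93 per unit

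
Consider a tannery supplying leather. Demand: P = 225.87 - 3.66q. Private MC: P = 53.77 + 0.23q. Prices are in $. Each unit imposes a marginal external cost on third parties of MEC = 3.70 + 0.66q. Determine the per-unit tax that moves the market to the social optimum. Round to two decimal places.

tax = $28.13 per unit

Social marginal cost = private MC + MEC = 57.47 + 0.89q.
Set SMC = demand: 57.47 + 0.89q = 225.87 - 3.66q → q* = 37.0110.
The Pigouvian tax equals MEC at q*: 3.70 + 0.66×37.0110 = 28.1273.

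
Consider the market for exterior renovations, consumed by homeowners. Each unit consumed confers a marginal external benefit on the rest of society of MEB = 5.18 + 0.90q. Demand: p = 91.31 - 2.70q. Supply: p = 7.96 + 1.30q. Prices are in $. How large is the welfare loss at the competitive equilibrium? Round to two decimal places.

Market equilibrium (private): 7.96 + 1.30q = 91.31 - 2.70q → q_m = 20.8375.
Social marginal benefit = demand + MEB = 96.49 - 1.80q.
Set SMB = MC: 96.49 - 1.80q = 7.96 + 1.30q → q* = 28.5581.
Height of the DWL triangle at q_m is SMB(q_m) − MC(q_m) = MEB(q_m) = 23.9338.
DWL = ½ × 7.7206 × 23.9338 = 92.3916.

DWL = $92.39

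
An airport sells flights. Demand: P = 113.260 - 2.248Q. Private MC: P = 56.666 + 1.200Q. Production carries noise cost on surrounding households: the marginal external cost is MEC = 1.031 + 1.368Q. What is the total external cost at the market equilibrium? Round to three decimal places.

201.196

Market equilibrium (private): 56.666 + 1.200Q = 113.260 - 2.248Q → Q_m = 16.4136.
Total external cost = ∫₀^{Q_m} (1.031 + 1.368Q) dQ = 1.031×16.4136 + ½×1.368×16.4136² = 201.1963.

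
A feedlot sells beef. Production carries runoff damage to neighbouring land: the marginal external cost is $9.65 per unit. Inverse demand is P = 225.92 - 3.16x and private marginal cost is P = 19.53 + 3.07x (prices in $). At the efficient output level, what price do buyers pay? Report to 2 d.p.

Social marginal cost = private MC + MEC = 29.18 + 3.07x.
Set SMC = demand: 29.18 + 3.07x = 225.92 - 3.16x → x* = 31.5795.
Consumer price on the demand curve at x*: 225.92 − 3.16×31.5795 = 126.1288.

P = $126.13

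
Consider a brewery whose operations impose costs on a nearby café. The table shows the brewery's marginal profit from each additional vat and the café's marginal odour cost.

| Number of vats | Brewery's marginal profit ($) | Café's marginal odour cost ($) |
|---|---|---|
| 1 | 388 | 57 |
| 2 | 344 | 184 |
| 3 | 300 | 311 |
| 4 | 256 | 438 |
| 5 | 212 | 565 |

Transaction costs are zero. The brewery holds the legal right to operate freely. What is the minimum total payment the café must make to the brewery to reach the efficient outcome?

$768

Left alone the brewery would choose level 5 (marginal profit stays positive).
Efficient level: k* = 2 (marginal profit ≥ marginal odour cost through 2).
The café must at least cover the brewery's forgone profit from cutting 5→2: 300 + 256 + 212 = 768.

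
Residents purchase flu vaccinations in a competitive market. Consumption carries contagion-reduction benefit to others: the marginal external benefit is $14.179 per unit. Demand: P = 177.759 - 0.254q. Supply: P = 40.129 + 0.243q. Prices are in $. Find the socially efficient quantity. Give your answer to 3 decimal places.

Social marginal benefit = demand + MEB = 191.938 - 0.254q.
Set SMB = MC: 191.938 - 0.254q = 40.129 + 0.243q → q* = 305.4507.

q* = 305.451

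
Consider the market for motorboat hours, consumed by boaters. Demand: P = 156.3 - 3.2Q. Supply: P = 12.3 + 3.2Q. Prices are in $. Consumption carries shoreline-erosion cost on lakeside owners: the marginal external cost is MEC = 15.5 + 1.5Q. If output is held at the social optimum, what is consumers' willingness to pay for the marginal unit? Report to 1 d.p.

P = $104.2

Social marginal benefit = demand − MEC = 140.8 - 4.7Q.
Set SMB = MC: 140.8 - 4.7Q = 12.3 + 3.2Q → Q* = 16.2658.
Consumer price on the demand curve at Q*: 156.3 − 3.2×16.2658 = 104.2494.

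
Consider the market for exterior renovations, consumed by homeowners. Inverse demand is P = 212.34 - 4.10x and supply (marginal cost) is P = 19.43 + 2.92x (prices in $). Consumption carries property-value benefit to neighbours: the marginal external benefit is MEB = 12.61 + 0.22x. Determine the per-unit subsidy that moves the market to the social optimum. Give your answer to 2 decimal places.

subsidy = $19.26 per unit

Social marginal benefit = demand + MEB = 224.95 - 3.88x.
Set SMB = MC: 224.95 - 3.88x = 19.43 + 2.92x → x* = 30.2235.
The Pigouvian subsidy equals MEB at x*: 12.61 + 0.22×30.2235 = 19.2592.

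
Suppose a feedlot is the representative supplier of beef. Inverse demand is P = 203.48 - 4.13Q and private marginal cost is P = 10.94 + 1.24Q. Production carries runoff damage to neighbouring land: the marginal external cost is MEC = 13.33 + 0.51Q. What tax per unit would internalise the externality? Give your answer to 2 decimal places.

Social marginal cost = private MC + MEC = 24.27 + 1.75Q.
Set SMC = demand: 24.27 + 1.75Q = 203.48 - 4.13Q → Q* = 30.4779.
The Pigouvian tax equals MEC at Q*: 13.33 + 0.51×30.4779 = 28.8737.

tax = 28.87 per unit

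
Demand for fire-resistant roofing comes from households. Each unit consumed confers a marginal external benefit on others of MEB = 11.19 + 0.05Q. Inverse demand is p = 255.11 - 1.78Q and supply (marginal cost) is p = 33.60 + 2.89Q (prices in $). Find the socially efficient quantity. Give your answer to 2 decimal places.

Social marginal benefit = demand + MEB = 266.30 - 1.73Q.
Set SMB = MC: 266.30 - 1.73Q = 33.60 + 2.89Q → Q* = 50.3680.

Q* = 50.37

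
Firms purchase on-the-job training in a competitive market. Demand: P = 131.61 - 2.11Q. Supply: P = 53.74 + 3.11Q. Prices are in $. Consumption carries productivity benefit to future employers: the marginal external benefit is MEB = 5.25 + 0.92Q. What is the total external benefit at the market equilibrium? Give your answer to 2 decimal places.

$180.68

Market equilibrium (private): 53.74 + 3.11Q = 131.61 - 2.11Q → Q_m = 14.9176.
Total external benefit = ∫₀^{Q_m} (5.25 + 0.92Q) dQ = 5.25×14.9176 + ½×0.92×14.9176² = 180.6834.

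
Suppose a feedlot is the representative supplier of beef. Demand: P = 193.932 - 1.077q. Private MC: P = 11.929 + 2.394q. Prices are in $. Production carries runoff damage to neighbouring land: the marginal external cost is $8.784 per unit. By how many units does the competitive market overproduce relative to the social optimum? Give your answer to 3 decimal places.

Market equilibrium (private): 11.929 + 2.394q = 193.932 - 1.077q → q_m = 52.4353.
Social marginal cost = private MC + MEC = 20.713 + 2.394q.
Set SMC = demand: 20.713 + 2.394q = 193.932 - 1.077q → q* = 49.9046.
Gap = |52.4353 − 49.9046| = 2.5307.

2.531 units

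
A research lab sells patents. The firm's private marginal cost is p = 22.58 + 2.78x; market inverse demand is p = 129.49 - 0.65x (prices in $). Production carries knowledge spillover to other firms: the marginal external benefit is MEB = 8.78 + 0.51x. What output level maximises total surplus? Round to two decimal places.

x* = 39.62

Social marginal cost = private MC − MEB = 13.80 + 2.27x.
Set SMC = demand: 13.80 + 2.27x = 129.49 - 0.65x → x* = 39.6199.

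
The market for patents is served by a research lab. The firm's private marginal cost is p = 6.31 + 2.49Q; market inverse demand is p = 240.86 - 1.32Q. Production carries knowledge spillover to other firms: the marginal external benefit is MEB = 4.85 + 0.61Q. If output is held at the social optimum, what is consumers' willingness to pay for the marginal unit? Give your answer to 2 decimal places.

Social marginal cost = private MC − MEB = 1.46 + 1.88Q.
Set SMC = demand: 1.46 + 1.88Q = 240.86 - 1.32Q → Q* = 74.8125.
Consumer price on the demand curve at Q*: 240.86 − 1.32×74.8125 = 142.1075.

P = 142.11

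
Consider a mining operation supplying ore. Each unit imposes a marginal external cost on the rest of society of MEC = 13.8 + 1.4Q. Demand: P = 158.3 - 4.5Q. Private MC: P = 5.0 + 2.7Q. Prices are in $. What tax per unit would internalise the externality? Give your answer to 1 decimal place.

tax = $36.5 per unit

Social marginal cost = private MC + MEC = 18.8 + 4.1Q.
Set SMC = demand: 18.8 + 4.1Q = 158.3 - 4.5Q → Q* = 16.2209.
The Pigouvian tax equals MEC at Q*: 13.8 + 1.4×16.2209 = 36.5093.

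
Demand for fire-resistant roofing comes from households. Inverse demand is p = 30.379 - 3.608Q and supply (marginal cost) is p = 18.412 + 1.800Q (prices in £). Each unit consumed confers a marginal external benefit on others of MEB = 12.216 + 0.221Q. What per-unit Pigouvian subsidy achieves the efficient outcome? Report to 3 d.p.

Social marginal benefit = demand + MEB = 42.595 - 3.387Q.
Set SMB = MC: 42.595 - 3.387Q = 18.412 + 1.800Q → Q* = 4.6622.
The Pigouvian subsidy equals MEB at Q*: 12.216 + 0.221×4.6622 = 13.2463.

subsidy = £13.246 per unit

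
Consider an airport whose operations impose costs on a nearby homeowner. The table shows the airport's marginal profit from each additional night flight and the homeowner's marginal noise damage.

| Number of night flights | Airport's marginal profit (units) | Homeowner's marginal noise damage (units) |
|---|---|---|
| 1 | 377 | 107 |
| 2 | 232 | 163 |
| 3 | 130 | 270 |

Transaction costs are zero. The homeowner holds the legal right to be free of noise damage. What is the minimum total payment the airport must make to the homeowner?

Efficient level: marginal profit ≥ marginal noise damage through level 2, so k* = 2.
With the homeowner holding the right, the airport must at least compensate total damage at k*: 107 + 163 = 270.

270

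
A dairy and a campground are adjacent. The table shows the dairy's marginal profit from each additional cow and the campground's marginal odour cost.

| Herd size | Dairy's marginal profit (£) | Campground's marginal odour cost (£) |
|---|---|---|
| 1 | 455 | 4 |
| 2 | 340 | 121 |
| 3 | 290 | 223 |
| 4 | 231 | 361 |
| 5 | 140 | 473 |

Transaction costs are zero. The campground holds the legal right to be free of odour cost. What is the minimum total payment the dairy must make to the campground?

£348

Efficient level: marginal profit ≥ marginal odour cost through level 3, so k* = 3.
With the campground holding the right, the dairy must at least compensate total damage at k*: 4 + 121 + 223 = 348.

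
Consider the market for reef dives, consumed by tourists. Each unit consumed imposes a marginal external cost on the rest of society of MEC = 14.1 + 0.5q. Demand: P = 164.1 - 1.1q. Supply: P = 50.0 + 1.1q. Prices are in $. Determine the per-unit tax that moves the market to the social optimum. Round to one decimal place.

Social marginal benefit = demand − MEC = 150.0 - 1.6q.
Set SMB = MC: 150.0 - 1.6q = 50.0 + 1.1q → q* = 37.0370.
The Pigouvian tax equals MEC at q*: 14.1 + 0.5×37.0370 = 32.6185.

tax = $32.6 per unit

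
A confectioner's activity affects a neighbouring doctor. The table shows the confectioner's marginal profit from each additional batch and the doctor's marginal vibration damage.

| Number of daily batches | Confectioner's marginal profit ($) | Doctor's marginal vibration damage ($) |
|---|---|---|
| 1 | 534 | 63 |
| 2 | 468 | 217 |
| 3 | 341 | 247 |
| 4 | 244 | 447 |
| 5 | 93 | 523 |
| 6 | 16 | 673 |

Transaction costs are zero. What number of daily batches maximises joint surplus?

3

Bargaining reaches the level where marginal profit last exceeds marginal vibration damage.
That holds through level 3 (341 ≥ 247) but not at 4 (244 < 447).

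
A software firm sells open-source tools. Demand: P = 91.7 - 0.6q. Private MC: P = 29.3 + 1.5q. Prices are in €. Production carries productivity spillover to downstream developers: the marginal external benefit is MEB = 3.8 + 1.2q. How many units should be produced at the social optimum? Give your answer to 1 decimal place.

q* = 73.6

Social marginal cost = private MC − MEB = 25.5 + 0.3q.
Set SMC = demand: 25.5 + 0.3q = 91.7 - 0.6q → q* = 73.5556.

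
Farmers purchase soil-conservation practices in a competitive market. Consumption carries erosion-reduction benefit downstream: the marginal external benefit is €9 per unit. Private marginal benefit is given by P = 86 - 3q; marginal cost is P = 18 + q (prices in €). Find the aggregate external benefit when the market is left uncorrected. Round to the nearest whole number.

€153

Market equilibrium (private): 18 + q = 86 - 3q → q_m = 17.0000.
Total external benefit = MEB × q_m = 9 × 17.0000 = 153.0000.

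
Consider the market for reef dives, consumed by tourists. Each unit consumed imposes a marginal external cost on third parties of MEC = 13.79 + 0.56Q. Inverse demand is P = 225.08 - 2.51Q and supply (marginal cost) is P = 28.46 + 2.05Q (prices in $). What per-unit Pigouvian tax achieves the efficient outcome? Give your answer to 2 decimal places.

Social marginal benefit = demand − MEC = 211.29 - 3.07Q.
Set SMB = MC: 211.29 - 3.07Q = 28.46 + 2.05Q → Q* = 35.7090.
The Pigouvian tax equals MEC at Q*: 13.79 + 0.56×35.7090 = 33.7870.

tax = $33.79 per unit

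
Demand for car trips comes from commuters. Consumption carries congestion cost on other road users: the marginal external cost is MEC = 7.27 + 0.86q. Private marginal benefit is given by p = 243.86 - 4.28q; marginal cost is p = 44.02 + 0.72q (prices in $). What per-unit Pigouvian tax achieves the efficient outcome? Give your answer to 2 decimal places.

Social marginal benefit = demand − MEC = 236.59 - 5.14q.
Set SMB = MC: 236.59 - 5.14q = 44.02 + 0.72q → q* = 32.8618.
The Pigouvian tax equals MEC at q*: 7.27 + 0.86×32.8618 = 35.5311.

tax = $35.53 per unit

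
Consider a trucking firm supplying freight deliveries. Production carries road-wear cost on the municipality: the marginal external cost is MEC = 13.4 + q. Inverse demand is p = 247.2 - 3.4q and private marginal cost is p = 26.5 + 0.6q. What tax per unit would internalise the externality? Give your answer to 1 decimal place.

Social marginal cost = private MC + MEC = 39.9 + 1.6q.
Set SMC = demand: 39.9 + 1.6q = 247.2 - 3.4q → q* = 41.4600.
The Pigouvian tax equals MEC at q*: 13.4 + 1.0×41.4600 = 54.8600.

tax = 54.9 per unit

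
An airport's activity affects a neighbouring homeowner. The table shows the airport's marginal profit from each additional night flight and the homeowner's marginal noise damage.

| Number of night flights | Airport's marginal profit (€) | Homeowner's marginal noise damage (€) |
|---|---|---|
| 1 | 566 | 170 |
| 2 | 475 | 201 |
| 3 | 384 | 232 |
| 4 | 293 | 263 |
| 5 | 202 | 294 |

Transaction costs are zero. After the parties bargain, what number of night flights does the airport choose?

Bargaining reaches the level where marginal profit last exceeds marginal noise damage.
That holds through level 4 (293 ≥ 263) but not at 5 (202 < 294).

4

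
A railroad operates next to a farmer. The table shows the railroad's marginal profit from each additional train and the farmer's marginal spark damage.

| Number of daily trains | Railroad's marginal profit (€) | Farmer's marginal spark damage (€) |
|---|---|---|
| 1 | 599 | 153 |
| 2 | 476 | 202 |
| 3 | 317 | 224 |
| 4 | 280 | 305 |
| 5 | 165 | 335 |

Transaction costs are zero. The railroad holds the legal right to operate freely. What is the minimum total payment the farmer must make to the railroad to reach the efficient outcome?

Left alone the railroad would choose level 5 (marginal profit stays positive).
Efficient level: k* = 3 (marginal profit ≥ marginal spark damage through 3).
The farmer must at least cover the railroad's forgone profit from cutting 5→3: 280 + 165 = 445.

€445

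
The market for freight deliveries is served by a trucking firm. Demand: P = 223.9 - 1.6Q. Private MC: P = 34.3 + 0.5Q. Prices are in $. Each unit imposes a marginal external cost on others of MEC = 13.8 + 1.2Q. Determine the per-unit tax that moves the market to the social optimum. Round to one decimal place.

Social marginal cost = private MC + MEC = 48.1 + 1.7Q.
Set SMC = demand: 48.1 + 1.7Q = 223.9 - 1.6Q → Q* = 53.2727.
The Pigouvian tax equals MEC at Q*: 13.8 + 1.2×53.2727 = 77.7272.

tax = $77.7 per unit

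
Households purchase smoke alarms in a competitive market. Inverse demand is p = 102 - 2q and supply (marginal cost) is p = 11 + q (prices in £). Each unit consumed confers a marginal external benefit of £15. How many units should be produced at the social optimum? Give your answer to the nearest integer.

q* = 35

Social marginal benefit = demand + MEB = 117 - 2q.
Set SMB = MC: 117 - 2q = 11 + q → q* = 35.3333.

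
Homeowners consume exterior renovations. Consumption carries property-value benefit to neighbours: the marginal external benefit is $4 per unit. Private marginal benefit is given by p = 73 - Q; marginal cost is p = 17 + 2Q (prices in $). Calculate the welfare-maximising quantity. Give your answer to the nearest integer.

Q* = 20

Social marginal benefit = demand + MEB = 77 - Q.
Set SMB = MC: 77 - Q = 17 + 2Q → Q* = 20.0000.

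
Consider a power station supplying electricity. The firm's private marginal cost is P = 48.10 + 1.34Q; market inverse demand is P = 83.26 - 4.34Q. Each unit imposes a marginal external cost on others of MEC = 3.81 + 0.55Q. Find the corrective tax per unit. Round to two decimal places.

tax = 6.58 per unit

Social marginal cost = private MC + MEC = 51.91 + 1.89Q.
Set SMC = demand: 51.91 + 1.89Q = 83.26 - 4.34Q → Q* = 5.0321.
The Pigouvian tax equals MEC at Q*: 3.81 + 0.55×5.0321 = 6.5777.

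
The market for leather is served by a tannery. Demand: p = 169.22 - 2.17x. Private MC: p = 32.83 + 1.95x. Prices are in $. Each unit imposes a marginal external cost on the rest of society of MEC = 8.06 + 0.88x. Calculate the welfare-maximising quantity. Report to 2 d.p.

Social marginal cost = private MC + MEC = 40.89 + 2.83x.
Set SMC = demand: 40.89 + 2.83x = 169.22 - 2.17x → x* = 25.6660.

x* = 25.67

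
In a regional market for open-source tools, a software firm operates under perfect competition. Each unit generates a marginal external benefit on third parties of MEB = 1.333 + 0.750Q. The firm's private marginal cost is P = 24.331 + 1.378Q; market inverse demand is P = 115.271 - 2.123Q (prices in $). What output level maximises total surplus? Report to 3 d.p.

Q* = 33.542

Social marginal cost = private MC − MEB = 22.998 + 0.628Q.
Set SMC = demand: 22.998 + 0.628Q = 115.271 - 2.123Q → Q* = 33.5416.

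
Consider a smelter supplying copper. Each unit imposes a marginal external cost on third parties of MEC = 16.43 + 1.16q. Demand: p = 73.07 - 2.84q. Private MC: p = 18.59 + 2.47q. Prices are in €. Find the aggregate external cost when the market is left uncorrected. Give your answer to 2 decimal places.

Market equilibrium (private): 18.59 + 2.47q = 73.07 - 2.84q → q_m = 10.2599.
Total external cost = ∫₀^{q_m} (16.43 + 1.16q) dq = 16.43×10.2599 + ½×1.16×10.2599² = 229.6242.

€229.62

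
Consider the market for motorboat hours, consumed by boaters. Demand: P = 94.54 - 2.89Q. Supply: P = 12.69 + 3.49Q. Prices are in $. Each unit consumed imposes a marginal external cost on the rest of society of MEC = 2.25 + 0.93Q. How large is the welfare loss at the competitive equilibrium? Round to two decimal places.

Market equilibrium (private): 12.69 + 3.49Q = 94.54 - 2.89Q → Q_m = 12.8292.
Social marginal benefit = demand − MEC = 92.29 - 3.82Q.
Set SMB = MC: 92.29 - 3.82Q = 12.69 + 3.49Q → Q* = 10.8892.
Between Q* and Q_m the wedge MC − SMB runs linearly from 0 to MEC(Q_m), so the loss is a triangle.
DWL = ½ × 1.9400 × 14.1811 = 13.7557.

DWL = $13.76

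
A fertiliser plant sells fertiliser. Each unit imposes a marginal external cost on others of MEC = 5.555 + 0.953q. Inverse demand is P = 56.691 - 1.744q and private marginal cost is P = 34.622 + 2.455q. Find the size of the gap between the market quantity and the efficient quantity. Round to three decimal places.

2.050 units

Market equilibrium (private): 34.622 + 2.455q = 56.691 - 1.744q → q_m = 5.2558.
Social marginal cost = private MC + MEC = 40.177 + 3.408q.
Set SMC = demand: 40.177 + 3.408q = 56.691 - 1.744q → q* = 3.2054.
Gap = |5.2558 − 3.2054| = 2.0504.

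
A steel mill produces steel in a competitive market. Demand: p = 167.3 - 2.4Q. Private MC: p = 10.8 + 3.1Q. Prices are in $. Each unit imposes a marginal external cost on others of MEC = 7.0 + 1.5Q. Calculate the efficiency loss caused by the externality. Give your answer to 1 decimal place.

DWL = $176.3

Market equilibrium (private): 10.8 + 3.1Q = 167.3 - 2.4Q → Q_m = 28.4545.
Social marginal cost = private MC + MEC = 17.8 + 4.6Q.
Set SMC = demand: 17.8 + 4.6Q = 167.3 - 2.4Q → Q* = 21.3571.
Between Q* and Q_m the wedge SMC − demand runs linearly from 0 to MEC(Q_m), so the loss is a triangle.
DWL = ½ × 7.0974 × 49.6818 = 176.3058.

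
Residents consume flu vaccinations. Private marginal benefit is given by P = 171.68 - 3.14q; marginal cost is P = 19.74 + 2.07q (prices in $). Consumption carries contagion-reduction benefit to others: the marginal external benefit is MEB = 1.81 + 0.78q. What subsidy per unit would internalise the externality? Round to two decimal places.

Social marginal benefit = demand + MEB = 173.49 - 2.36q.
Set SMB = MC: 173.49 - 2.36q = 19.74 + 2.07q → q* = 34.7065.
The Pigouvian subsidy equals MEB at q*: 1.81 + 0.78×34.7065 = 28.8811.

subsidy = $28.88 per unit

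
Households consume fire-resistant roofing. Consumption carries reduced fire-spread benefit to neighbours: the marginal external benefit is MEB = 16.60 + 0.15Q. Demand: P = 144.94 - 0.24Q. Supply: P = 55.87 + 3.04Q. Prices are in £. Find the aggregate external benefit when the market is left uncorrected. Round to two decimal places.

£506.09

Market equilibrium (private): 55.87 + 3.04Q = 144.94 - 0.24Q → Q_m = 27.1555.
Total external benefit = ∫₀^{Q_m} (16.60 + 0.15Q) dQ = 16.60×27.1555 + ½×0.15×27.1555² = 506.0879.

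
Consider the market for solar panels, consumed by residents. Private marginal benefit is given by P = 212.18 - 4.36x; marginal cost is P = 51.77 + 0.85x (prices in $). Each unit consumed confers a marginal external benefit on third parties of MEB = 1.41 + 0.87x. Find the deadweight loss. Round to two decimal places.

DWL = $91.59

Market equilibrium (private): 51.77 + 0.85x = 212.18 - 4.36x → x_m = 30.7889.
Social marginal benefit = demand + MEB = 213.59 - 3.49x.
Set SMB = MC: 213.59 - 3.49x = 51.77 + 0.85x → x* = 37.2857.
The welfare-loss triangle has base |x_m − x*| and height MEB(x_m) (the vertical gap between SMB and MC is zero at x* and MEB at x_m).
DWL = ½ × 6.4968 × 28.1963 = 91.5929.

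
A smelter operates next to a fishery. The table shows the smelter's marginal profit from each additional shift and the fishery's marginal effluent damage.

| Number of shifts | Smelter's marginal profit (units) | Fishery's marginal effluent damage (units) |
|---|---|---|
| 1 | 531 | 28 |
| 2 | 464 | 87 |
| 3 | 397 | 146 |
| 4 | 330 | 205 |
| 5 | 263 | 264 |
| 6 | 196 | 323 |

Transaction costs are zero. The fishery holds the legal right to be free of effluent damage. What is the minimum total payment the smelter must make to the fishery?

Efficient level: marginal profit ≥ marginal effluent damage through level 4, so k* = 4.
With the fishery holding the right, the smelter must at least compensate total damage at k*: 28 + 87 + 146 + 205 = 466.

466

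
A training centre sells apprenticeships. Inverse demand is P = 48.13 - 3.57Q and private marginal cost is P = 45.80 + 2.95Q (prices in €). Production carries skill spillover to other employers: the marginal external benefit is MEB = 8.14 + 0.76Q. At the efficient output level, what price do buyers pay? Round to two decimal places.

Social marginal cost = private MC − MEB = 37.66 + 2.19Q.
Set SMC = demand: 37.66 + 2.19Q = 48.13 - 3.57Q → Q* = 1.8177.
Consumer price on the demand curve at Q*: 48.13 − 3.57×1.8177 = 41.6408.

P = €41.64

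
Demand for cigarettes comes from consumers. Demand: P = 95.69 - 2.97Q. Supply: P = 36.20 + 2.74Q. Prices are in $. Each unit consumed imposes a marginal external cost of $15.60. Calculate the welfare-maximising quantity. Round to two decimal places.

Q* = 7.69

Social marginal benefit = demand − MEC = 80.09 - 2.97Q.
Set SMB = MC: 80.09 - 2.97Q = 36.20 + 2.74Q → Q* = 7.6865.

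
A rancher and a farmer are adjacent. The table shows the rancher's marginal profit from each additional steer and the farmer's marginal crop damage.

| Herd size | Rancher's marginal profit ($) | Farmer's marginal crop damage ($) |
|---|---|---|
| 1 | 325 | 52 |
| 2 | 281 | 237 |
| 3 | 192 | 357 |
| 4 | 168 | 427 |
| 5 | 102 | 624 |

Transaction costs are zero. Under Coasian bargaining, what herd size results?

Bargaining reaches the level where marginal profit last exceeds marginal crop damage.
That holds through level 2 (281 ≥ 237) but not at 3 (192 < 357).

2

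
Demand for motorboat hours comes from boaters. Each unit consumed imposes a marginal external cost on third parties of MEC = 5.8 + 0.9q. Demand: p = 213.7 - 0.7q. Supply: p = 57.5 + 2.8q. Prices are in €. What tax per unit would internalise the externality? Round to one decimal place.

Social marginal benefit = demand − MEC = 207.9 - 1.6q.
Set SMB = MC: 207.9 - 1.6q = 57.5 + 2.8q → q* = 34.1818.
The Pigouvian tax equals MEC at q*: 5.8 + 0.9×34.1818 = 36.5636.

tax = €36.6 per unit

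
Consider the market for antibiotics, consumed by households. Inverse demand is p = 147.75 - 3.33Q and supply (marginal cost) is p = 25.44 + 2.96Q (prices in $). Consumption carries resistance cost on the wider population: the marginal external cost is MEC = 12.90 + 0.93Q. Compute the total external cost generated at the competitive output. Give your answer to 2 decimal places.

$426.67

Market equilibrium (private): 25.44 + 2.96Q = 147.75 - 3.33Q → Q_m = 19.4452.
Total external cost = ∫₀^{Q_m} (12.90 + 0.93Q) dQ = 12.90×19.4452 + ½×0.93×19.4452² = 426.6669.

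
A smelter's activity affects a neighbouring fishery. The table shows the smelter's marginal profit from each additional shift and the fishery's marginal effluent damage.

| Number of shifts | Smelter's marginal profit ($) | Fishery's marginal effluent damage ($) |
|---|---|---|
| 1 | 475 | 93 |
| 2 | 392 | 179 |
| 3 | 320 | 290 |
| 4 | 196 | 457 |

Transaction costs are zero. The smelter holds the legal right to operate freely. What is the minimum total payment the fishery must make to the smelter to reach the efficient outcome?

$196

Left alone the smelter would choose level 4 (marginal profit stays positive).
Efficient level: k* = 3 (marginal profit ≥ marginal effluent damage through 3).
The fishery must at least cover the smelter's forgone profit from cutting 4→3: 196 = 196.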